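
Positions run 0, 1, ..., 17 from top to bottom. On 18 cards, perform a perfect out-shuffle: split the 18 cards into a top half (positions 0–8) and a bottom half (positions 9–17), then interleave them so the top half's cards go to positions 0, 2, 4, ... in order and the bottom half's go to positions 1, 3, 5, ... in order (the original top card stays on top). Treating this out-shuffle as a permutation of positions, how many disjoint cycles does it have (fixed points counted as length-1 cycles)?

Trace each unvisited position around until it returns:
(0) (1 2 4 8 16 15 13 9) (3 6 12 7 14 11 5 10) (17)
4 cycles in total.

4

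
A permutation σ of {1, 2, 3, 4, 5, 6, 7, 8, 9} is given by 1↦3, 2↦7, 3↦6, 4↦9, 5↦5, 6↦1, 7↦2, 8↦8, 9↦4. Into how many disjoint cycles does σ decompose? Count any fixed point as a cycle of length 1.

5

Cycle decomposition: (1 3 6) (2 7) (4 9) (5) (8).
5 cycles.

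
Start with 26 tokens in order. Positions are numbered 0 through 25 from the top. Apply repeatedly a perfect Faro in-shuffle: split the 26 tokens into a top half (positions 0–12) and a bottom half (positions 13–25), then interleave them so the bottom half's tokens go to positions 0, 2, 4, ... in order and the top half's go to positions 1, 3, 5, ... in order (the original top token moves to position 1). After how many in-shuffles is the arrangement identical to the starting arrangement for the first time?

18

The in-shuffle permutes the 26 positions with cycle lengths [2, 6, 18].
Every token is home exactly when every cycle has completed a whole number of laps, i.e. after lcm(2, 6, 18) = 18 in-shuffles.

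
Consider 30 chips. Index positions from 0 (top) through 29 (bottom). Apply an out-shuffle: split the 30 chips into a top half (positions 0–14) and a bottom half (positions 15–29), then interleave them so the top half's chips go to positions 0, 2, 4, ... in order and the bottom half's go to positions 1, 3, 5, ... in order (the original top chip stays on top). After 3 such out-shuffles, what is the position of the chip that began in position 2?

16

Track the chip's position through each out-shuffle:
2 → 4 → 8 → 16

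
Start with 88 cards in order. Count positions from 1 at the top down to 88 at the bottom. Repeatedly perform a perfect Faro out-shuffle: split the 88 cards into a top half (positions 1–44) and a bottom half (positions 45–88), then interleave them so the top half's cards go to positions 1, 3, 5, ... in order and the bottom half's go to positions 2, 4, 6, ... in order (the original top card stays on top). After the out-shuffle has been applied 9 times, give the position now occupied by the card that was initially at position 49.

Track the card's position through each out-shuffle:
49 → 10 → 19 → 37 → 73 → 58 → 28 → 55 → 22 → 43

43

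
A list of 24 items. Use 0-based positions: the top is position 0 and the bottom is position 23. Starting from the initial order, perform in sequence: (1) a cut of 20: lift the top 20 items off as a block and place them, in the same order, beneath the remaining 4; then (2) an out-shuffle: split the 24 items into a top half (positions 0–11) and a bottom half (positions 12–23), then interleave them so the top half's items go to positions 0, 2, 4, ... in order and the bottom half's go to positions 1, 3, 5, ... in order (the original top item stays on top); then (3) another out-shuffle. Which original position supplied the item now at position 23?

Undo the operations in reverse order, starting from position 23:
  undo op 3 (out-shuffle, from bottom half): 23 ← 23
  undo op 2 (out-shuffle, from bottom half): 23 ← 23
  undo op 1 (cut 20): 23 ← 19
So the item at position 23 came from original position 19.

19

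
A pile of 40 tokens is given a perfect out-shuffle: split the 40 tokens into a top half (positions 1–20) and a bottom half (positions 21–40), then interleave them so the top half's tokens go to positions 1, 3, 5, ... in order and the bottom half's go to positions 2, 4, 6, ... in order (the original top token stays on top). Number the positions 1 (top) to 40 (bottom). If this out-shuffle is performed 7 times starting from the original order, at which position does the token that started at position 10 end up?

Track the token's position through each out-shuffle:
10 → 19 → 37 → 34 → 28 → 16 → 31 → 22

22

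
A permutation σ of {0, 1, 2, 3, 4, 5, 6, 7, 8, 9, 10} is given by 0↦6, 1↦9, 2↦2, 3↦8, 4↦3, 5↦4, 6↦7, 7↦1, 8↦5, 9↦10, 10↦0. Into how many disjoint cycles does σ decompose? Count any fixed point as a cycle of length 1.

3

Cycle decomposition: (0 6 7 1 9 10) (2) (3 8 5 4).
3 cycles.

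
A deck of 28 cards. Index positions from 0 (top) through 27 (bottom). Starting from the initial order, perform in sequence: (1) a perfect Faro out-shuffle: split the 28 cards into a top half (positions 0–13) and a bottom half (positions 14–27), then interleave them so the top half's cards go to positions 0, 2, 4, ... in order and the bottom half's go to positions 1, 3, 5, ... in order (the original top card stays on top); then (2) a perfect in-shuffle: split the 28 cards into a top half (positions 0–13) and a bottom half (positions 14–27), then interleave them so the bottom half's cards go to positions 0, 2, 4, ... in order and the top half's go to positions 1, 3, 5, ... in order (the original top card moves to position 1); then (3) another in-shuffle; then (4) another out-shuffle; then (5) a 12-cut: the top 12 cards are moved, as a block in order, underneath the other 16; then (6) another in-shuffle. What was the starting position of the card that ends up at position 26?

2

Undo the operations in reverse order, starting from position 26:
  undo op 6 (in-shuffle, from bottom half): 26 ← 27
  undo op 5 (cut 12): 27 ← 11
  undo op 4 (out-shuffle, from bottom half): 11 ← 19
  undo op 3 (in-shuffle, from top half): 19 ← 9
  undo op 2 (in-shuffle, from top half): 9 ← 4
  undo op 1 (out-shuffle, from top half): 4 ← 2
So the card at position 26 came from original position 2.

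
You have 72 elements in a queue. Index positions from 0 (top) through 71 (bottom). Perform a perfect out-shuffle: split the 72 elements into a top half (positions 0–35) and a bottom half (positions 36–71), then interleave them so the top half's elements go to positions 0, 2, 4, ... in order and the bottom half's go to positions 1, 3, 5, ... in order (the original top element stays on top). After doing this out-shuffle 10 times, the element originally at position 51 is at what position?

Track the element's position through each out-shuffle:
51 → 31 → 62 → 53 → 35 → 70 → 69 → 67 → 63 → 55 → 39

39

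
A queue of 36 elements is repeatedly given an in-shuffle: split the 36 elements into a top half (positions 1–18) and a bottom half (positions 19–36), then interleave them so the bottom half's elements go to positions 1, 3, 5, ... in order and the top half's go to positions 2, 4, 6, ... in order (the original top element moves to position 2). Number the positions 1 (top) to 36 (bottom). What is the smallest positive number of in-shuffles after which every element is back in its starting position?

The in-shuffle permutes the 36 positions with cycle lengths [36].
Every element is home exactly when every cycle has completed a whole number of laps, i.e. after lcm(36) = 36 in-shuffles.

36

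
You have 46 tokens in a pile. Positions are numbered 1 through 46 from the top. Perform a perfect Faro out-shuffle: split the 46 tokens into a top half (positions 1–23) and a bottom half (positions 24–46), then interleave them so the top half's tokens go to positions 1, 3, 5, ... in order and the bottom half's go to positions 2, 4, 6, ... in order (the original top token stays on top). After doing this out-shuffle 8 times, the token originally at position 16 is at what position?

16

Track the token's position through each out-shuffle:
16 → 31 → 16 → 31 → 16 → 31 → 16 → 31 → 16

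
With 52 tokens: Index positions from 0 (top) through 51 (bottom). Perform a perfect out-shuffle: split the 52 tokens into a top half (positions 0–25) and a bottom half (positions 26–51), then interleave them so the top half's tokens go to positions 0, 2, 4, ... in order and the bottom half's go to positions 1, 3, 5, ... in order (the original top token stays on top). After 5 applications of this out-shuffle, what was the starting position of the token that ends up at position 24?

39

Work backwards from position 24, undoing one out-shuffle at a time:
24 ← 12 ← 6 ← 3 ← 27 ← 39
So the token now at position 24 started at position 39.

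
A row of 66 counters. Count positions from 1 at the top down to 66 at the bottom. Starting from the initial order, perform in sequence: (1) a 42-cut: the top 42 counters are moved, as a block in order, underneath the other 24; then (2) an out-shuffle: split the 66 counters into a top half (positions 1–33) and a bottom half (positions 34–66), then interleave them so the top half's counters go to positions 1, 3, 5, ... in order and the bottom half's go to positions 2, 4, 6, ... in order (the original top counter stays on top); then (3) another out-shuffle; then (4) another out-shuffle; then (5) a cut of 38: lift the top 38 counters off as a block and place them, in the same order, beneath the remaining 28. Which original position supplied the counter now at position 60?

Undo the operations in reverse order, starting from position 60:
  undo op 5 (cut 38): 60 ← 32
  undo op 4 (out-shuffle, from bottom half): 32 ← 49
  undo op 3 (out-shuffle, from top half): 49 ← 25
  undo op 2 (out-shuffle, from top half): 25 ← 13
  undo op 1 (cut 42): 13 ← 55
So the counter at position 60 came from original position 55.

55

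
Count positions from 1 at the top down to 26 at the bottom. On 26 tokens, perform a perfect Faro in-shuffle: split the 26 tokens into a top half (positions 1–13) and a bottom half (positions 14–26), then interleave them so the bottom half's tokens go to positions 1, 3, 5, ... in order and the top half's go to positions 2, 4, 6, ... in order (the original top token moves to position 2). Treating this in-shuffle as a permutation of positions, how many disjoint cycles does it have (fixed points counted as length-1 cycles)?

Trace each unvisited position around until it returns:
(1 2 4 8 16 5 ... len 18) (3 6 12 24 21 15) (9 18)
3 cycles in total.

3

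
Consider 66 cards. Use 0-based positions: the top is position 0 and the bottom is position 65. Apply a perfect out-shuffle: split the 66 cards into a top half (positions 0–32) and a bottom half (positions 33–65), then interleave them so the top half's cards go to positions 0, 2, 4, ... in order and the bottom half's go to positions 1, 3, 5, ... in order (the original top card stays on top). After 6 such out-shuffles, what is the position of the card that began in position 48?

17

Track the card's position through each out-shuffle:
48 → 31 → 62 → 59 → 53 → 41 → 17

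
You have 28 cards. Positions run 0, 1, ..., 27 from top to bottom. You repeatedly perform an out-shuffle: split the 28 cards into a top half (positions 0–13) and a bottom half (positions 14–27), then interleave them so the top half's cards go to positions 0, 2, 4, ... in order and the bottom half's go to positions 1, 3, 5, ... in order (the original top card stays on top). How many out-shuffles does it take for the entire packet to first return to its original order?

18

The out-shuffle permutes the 28 positions with cycle lengths [1, 1, 2, 6, 18].
Every card is home exactly when every cycle has completed a whole number of laps, i.e. after lcm(1, 2, 6, 18) = 18 out-shuffles.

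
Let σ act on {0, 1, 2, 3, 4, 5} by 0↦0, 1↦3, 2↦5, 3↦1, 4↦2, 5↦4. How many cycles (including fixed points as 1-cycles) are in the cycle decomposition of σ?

Cycle decomposition: (0) (1 3) (2 5 4).
3 cycles.

3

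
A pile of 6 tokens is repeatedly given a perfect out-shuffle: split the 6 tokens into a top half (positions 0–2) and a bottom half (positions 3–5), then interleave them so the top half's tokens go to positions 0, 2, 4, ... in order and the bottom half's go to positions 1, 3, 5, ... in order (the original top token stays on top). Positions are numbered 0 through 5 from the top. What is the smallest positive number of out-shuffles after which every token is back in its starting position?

The out-shuffle permutes the 6 positions with cycle lengths [1, 1, 4].
Every token is home exactly when every cycle has completed a whole number of laps, i.e. after lcm(1, 4) = 4 out-shuffles.

4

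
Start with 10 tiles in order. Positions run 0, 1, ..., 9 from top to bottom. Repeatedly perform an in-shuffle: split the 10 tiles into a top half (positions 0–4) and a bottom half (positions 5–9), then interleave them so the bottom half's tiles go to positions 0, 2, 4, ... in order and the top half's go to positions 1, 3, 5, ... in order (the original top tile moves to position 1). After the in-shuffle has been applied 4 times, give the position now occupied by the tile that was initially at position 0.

4

Track the tile's position through each in-shuffle:
0 → 1 → 3 → 7 → 4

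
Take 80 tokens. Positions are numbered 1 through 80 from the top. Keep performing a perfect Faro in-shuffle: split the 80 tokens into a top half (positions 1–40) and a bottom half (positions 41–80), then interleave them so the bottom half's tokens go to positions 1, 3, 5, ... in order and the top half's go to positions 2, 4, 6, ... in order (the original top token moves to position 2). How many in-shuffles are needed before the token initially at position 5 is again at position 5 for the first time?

Follow position 5 under repeated in-shuffles:
5 → 10 → 20 → 40 → 80 → 79 → 77 → 73 → ... → 5 (length 54)
It first returns after 54 in-shuffles.

54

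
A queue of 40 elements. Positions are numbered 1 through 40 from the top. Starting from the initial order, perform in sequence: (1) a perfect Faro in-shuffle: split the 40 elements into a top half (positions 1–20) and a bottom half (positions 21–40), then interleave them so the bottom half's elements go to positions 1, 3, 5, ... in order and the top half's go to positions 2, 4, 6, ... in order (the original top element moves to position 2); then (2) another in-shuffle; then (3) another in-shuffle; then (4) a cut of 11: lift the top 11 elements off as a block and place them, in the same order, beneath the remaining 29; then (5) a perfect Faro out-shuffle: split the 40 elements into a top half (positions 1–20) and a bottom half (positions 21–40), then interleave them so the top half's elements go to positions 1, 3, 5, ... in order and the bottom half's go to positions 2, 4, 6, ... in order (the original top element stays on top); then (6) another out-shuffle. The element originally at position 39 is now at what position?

Track the element from position 39 forward through each operation:
  after op 1 (in-shuffle): 39 → 37
  after op 2 (in-shuffle): 37 → 33
  after op 3 (in-shuffle): 33 → 25
  after op 4 (cut 11): 25 → 14
  after op 5 (out-shuffle): 14 → 27
  after op 6 (out-shuffle): 27 → 14

14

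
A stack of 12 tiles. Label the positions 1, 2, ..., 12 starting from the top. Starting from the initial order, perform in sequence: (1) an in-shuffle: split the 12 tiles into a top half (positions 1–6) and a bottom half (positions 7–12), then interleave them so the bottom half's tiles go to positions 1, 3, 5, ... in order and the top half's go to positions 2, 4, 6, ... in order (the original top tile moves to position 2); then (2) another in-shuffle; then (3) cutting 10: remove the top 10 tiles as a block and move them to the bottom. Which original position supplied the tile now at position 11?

Undo the operations in reverse order, starting from position 11:
  undo op 3 (cut 10): 11 ← 9
  undo op 2 (in-shuffle, from bottom half): 9 ← 11
  undo op 1 (in-shuffle, from bottom half): 11 ← 12
So the tile at position 11 came from original position 12.

12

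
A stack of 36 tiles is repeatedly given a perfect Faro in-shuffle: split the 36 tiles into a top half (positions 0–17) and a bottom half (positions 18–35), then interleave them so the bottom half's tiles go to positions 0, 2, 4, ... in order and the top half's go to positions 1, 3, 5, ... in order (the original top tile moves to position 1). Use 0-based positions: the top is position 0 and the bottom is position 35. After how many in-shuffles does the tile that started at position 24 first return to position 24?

36

Follow position 24 under repeated in-shuffles:
24 → 12 → 25 → 14 → 29 → 22 → 8 → 17 → ... → 24 (length 36)
It first returns after 36 in-shuffles.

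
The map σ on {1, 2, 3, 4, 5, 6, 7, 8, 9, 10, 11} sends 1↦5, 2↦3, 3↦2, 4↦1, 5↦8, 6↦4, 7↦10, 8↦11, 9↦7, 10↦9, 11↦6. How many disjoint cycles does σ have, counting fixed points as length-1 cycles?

3

Cycle decomposition: (1 5 8 11 6 4) (2 3) (7 10 9).
3 cycles.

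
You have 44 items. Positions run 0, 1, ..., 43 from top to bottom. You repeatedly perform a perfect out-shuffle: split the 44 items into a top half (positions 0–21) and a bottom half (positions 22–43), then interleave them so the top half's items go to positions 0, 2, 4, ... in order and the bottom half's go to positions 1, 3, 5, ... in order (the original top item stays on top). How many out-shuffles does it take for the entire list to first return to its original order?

The out-shuffle permutes the 44 positions with cycle lengths [1, 1, 14, 14, 14].
Every item is home exactly when every cycle has completed a whole number of laps, i.e. after lcm(1, 14) = 14 out-shuffles.

14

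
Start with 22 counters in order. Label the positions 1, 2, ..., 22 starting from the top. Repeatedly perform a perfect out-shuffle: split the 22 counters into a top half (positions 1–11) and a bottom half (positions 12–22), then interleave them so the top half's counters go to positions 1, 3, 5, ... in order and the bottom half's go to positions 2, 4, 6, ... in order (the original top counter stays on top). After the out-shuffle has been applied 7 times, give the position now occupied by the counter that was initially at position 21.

20

Track the counter's position through each out-shuffle:
21 → 20 → 18 → 14 → 6 → 11 → 21 → 20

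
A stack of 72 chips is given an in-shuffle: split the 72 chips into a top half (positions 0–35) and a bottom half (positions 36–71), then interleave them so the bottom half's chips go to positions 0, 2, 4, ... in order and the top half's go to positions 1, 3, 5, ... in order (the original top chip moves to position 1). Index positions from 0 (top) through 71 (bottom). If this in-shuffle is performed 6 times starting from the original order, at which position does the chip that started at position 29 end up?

Track the chip's position through each in-shuffle:
29 → 59 → 46 → 20 → 41 → 10 → 21

21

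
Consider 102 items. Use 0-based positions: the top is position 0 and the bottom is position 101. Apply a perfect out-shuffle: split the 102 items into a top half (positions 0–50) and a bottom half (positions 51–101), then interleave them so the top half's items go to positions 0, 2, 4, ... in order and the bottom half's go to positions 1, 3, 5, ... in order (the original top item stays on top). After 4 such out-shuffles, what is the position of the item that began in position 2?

Track the item's position through each out-shuffle:
2 → 4 → 8 → 16 → 32

32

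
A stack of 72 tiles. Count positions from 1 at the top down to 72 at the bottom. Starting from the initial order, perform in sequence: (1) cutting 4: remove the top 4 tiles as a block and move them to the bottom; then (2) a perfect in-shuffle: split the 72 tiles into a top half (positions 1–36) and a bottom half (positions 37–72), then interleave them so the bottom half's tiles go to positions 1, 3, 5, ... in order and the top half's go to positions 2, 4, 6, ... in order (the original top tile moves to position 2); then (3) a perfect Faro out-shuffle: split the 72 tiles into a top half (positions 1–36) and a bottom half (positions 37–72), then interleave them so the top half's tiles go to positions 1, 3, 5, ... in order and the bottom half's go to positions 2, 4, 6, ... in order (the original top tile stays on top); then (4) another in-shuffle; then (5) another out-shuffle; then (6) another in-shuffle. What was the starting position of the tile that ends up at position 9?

Undo the operations in reverse order, starting from position 9:
  undo op 6 (in-shuffle, from bottom half): 9 ← 41
  undo op 5 (out-shuffle, from top half): 41 ← 21
  undo op 4 (in-shuffle, from bottom half): 21 ← 47
  undo op 3 (out-shuffle, from top half): 47 ← 24
  undo op 2 (in-shuffle, from top half): 24 ← 12
  undo op 1 (cut 4): 12 ← 16
So the tile at position 9 came from original position 16.

16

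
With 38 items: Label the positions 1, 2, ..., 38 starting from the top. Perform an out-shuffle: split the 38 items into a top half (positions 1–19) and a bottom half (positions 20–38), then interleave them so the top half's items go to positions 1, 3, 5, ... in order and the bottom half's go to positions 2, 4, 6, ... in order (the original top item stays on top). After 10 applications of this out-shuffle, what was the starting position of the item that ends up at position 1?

1

Work backwards from position 1, undoing one out-shuffle at a time:
1 ← 1 ← 1 ← 1 ← 1 ← 1 ← 1 ← 1 ← 1 ← 1 ← 1
So the item now at position 1 started at position 1.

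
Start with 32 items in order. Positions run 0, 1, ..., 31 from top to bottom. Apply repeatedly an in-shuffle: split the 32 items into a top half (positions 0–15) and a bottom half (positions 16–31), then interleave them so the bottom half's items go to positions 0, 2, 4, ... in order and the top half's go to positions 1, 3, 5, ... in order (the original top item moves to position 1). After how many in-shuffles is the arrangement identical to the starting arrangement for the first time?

10

The in-shuffle permutes the 32 positions with cycle lengths [2, 10, 10, 10].
Every item is home exactly when every cycle has completed a whole number of laps, i.e. after lcm(2, 10) = 10 in-shuffles.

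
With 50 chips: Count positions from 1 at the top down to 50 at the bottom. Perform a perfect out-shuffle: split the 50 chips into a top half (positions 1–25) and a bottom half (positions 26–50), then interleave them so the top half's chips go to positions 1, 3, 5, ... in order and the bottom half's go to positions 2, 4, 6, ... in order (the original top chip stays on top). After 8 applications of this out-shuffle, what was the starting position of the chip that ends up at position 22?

43

Work backwards from position 22, undoing one out-shuffle at a time:
22 ← 36 ← 43 ← 22 ← 36 ← 43 ← 22 ← 36 ← 43
So the chip now at position 22 started at position 43.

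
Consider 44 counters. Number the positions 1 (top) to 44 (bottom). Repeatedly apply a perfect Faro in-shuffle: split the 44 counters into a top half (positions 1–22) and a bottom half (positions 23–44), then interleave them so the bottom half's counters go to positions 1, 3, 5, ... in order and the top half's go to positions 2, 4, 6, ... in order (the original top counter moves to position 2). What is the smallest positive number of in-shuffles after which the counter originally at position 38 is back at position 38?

Follow position 38 under repeated in-shuffles:
38 → 31 → 17 → 34 → 23 → 1 → 2 → 4 → 8 → 16 → 32 → 19 → 38
It first returns after 12 in-shuffles.

12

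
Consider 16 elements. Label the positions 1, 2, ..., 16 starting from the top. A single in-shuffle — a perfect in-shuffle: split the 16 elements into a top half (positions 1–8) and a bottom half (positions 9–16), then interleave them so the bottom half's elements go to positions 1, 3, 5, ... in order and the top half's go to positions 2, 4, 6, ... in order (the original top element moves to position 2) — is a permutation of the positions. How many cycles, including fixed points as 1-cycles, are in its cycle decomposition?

Trace each unvisited position around until it returns:
(1 2 4 8 16 15 13 9) (3 6 12 7 14 11 5 10)
2 cycles in total.

2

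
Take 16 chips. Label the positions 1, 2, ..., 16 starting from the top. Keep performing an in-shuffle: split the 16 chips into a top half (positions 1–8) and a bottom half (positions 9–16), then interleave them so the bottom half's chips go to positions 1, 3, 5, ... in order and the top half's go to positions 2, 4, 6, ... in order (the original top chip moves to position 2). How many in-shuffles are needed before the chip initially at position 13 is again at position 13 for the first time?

Follow position 13 under repeated in-shuffles:
13 → 9 → 1 → 2 → 4 → 8 → 16 → 15 → 13
It first returns after 8 in-shuffles.

8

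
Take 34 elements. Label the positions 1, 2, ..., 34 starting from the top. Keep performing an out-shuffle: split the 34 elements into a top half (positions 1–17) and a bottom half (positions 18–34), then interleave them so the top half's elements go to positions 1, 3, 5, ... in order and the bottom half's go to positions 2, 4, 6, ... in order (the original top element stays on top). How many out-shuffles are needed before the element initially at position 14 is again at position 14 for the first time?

Follow position 14 under repeated out-shuffles:
14 → 27 → 20 → 6 → 11 → 21 → 8 → 15 → 29 → 24 → 14
It first returns after 10 out-shuffles.

10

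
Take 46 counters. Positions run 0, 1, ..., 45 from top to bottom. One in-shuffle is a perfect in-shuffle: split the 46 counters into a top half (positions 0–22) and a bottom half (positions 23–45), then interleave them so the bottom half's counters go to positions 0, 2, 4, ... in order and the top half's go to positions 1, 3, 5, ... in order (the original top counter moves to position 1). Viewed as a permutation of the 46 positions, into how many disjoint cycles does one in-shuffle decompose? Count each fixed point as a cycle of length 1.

2

Trace each unvisited position around until it returns:
(0 1 3 7 15 31 ... len 23) (4 9 19 39 32 18 ... len 23)
2 cycles in total.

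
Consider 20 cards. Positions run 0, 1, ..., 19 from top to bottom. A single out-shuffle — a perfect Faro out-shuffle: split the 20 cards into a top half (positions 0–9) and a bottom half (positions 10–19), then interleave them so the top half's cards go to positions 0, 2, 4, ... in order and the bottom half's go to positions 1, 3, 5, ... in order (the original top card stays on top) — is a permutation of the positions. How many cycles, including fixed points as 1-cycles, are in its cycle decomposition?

3

Trace each unvisited position around until it returns:
(0) (1 2 4 8 16 13 ... len 18) (19)
3 cycles in total.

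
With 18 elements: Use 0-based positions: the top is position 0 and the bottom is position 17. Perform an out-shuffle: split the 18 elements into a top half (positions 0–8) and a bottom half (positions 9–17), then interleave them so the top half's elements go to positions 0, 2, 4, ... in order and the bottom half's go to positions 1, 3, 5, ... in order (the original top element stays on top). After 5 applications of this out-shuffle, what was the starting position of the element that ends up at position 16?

9

Work backwards from position 16, undoing one out-shuffle at a time:
16 ← 8 ← 4 ← 2 ← 1 ← 9
So the element now at position 16 started at position 9.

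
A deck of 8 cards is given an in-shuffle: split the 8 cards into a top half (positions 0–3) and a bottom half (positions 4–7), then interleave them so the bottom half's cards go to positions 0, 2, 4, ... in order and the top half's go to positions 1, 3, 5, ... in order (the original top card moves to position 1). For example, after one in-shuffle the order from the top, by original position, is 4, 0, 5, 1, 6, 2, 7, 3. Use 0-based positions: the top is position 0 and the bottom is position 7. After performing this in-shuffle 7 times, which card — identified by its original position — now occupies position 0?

Work backwards from position 0, undoing one in-shuffle at a time:
0 ← 4 ← 6 ← 7 ← 3 ← 1 ← 0 ← 4
So the card now at position 0 started at position 4.

4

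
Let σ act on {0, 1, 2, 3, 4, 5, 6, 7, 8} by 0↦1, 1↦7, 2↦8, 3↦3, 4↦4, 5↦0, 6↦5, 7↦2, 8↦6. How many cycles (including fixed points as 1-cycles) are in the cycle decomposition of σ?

Cycle decomposition: (0 1 7 2 8 6 5) (3) (4).
3 cycles.

3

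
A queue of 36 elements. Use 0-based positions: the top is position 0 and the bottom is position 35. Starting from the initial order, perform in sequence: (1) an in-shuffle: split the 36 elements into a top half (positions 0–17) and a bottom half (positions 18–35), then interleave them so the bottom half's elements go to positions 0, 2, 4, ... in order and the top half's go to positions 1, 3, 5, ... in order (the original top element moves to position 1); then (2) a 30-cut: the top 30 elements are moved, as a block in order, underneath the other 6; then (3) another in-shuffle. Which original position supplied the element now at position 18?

10

Undo the operations in reverse order, starting from position 18:
  undo op 3 (in-shuffle, from bottom half): 18 ← 27
  undo op 2 (cut 30): 27 ← 21
  undo op 1 (in-shuffle, from top half): 21 ← 10
So the element at position 18 came from original position 10.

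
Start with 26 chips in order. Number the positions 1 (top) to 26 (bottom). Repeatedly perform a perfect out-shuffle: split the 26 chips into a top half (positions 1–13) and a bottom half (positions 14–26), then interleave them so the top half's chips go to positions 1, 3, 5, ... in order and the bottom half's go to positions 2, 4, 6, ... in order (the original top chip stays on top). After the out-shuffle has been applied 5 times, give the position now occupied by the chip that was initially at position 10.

14

Track the chip's position through each out-shuffle:
10 → 19 → 12 → 23 → 20 → 14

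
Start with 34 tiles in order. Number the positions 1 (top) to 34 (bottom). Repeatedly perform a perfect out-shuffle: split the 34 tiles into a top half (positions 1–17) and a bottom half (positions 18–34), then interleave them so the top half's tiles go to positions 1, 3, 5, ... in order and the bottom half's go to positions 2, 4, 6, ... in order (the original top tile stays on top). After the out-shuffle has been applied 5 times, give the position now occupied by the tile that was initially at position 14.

21

Track the tile's position through each out-shuffle:
14 → 27 → 20 → 6 → 11 → 21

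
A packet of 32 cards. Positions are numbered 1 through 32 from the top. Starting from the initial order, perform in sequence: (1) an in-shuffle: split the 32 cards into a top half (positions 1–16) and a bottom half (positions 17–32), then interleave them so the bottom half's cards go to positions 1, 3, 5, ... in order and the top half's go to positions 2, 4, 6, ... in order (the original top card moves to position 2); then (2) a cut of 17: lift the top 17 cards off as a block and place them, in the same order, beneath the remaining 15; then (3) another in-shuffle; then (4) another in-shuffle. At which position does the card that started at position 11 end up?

20

Track the card from position 11 forward through each operation:
  after op 1 (in-shuffle): 11 → 22
  after op 2 (cut 17): 22 → 5
  after op 3 (in-shuffle): 5 → 10
  after op 4 (in-shuffle): 10 → 20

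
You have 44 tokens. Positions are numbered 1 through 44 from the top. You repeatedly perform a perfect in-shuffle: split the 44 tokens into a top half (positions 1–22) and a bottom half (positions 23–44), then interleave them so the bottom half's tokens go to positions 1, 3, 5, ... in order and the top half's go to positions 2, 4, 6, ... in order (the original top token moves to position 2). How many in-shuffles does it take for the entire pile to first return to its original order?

The in-shuffle permutes the 44 positions with cycle lengths [2, 4, 4, 4, 6, 12, 12].
Every token is home exactly when every cycle has completed a whole number of laps, i.e. after lcm(2, 4, 6, 12) = 12 in-shuffles.

12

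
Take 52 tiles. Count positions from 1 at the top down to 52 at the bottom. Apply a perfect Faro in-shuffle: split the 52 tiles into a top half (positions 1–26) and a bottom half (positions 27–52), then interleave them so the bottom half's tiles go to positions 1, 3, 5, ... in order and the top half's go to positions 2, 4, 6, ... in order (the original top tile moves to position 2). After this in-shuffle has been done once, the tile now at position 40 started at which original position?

Work backwards from position 40, undoing one in-shuffle at a time:
40 ← 20
So the tile now at position 40 started at position 20.

20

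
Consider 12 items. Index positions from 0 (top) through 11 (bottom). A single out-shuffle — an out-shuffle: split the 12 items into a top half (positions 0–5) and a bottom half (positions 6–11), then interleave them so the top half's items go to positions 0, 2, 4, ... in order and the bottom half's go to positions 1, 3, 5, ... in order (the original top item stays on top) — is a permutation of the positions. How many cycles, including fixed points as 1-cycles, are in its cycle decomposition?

Trace each unvisited position around until it returns:
(0) (1 2 4 8 5 10 9 7 3 6) (11)
3 cycles in total.

3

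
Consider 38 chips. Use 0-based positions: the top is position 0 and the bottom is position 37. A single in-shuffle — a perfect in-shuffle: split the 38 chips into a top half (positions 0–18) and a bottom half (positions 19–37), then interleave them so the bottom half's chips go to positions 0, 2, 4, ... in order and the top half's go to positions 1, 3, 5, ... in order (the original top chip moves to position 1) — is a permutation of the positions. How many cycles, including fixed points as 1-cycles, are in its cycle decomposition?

4

Trace each unvisited position around until it returns:
(0 1 3 7 15 31 ... len 12) (2 5 11 23 8 17 ... len 12) (6 13 27 16 33 28 ... len 12) (12 25)
4 cycles in total.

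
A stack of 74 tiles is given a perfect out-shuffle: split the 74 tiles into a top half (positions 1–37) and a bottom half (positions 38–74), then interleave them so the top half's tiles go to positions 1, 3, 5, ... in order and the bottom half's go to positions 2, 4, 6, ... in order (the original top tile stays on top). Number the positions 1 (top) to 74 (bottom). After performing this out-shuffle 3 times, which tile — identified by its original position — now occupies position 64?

Work backwards from position 64, undoing one out-shuffle at a time:
64 ← 69 ← 35 ← 18
So the tile now at position 64 started at position 18.

18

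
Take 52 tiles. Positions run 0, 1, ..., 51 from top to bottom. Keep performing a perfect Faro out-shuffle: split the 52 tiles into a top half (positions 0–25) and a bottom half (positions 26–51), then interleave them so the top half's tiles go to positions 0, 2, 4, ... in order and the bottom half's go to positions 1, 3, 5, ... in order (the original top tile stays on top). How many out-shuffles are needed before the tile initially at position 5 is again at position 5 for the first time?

8

Follow position 5 under repeated out-shuffles:
5 → 10 → 20 → 40 → 29 → 7 → 14 → 28 → 5
It first returns after 8 out-shuffles.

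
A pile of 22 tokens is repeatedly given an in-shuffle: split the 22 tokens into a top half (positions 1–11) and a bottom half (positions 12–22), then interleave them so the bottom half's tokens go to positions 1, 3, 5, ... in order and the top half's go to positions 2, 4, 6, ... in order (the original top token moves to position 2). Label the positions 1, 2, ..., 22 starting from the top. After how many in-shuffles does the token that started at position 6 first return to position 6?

Follow position 6 under repeated in-shuffles:
6 → 12 → 1 → 2 → 4 → 8 → 16 → 9 → 18 → 13 → 3 → 6
It first returns after 11 in-shuffles.

11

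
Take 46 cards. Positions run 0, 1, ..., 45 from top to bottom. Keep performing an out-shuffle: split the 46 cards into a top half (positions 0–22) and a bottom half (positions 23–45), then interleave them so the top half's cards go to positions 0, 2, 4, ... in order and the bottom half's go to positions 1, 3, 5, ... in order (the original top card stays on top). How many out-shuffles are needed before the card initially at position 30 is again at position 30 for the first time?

Follow position 30 under repeated out-shuffles:
30 → 15 → 30
It first returns after 2 out-shuffles.

2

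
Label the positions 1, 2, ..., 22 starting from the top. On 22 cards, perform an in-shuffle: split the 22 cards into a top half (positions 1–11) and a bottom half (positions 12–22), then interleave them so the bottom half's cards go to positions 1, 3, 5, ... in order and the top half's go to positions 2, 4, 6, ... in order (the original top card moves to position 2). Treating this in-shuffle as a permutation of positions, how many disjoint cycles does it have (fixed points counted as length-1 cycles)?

2

Trace each unvisited position around until it returns:
(1 2 4 8 16 9 ... len 11) (5 10 20 17 11 22 ... len 11)
2 cycles in total.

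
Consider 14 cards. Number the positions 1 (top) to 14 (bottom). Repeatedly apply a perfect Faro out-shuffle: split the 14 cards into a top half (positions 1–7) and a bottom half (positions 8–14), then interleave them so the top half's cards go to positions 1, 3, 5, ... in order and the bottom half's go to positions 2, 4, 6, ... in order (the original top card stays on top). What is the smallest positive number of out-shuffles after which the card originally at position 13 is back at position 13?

12

Follow position 13 under repeated out-shuffles:
13 → 12 → 10 → 6 → 11 → 8 → 2 → 3 → 5 → 9 → 4 → 7 → 13
It first returns after 12 out-shuffles.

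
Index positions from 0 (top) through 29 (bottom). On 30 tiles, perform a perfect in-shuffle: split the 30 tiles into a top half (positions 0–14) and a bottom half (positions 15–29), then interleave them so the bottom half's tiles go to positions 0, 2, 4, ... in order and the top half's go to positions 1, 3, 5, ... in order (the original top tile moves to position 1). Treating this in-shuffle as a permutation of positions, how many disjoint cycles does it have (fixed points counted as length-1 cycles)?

6

Trace each unvisited position around until it returns:
(0 1 3 7 15) (2 5 11 23 16) (4 9 19 8 17) (6 13 27 24 18) (10 21 12 25 20) (14 29 28 26 22)
6 cycles in total.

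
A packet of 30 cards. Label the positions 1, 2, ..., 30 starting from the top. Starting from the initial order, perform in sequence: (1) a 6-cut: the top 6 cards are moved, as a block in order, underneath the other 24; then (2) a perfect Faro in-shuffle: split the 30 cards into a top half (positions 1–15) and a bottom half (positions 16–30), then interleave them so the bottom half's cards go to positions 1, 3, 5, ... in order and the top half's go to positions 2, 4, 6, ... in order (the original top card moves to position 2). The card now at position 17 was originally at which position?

30

Undo the operations in reverse order, starting from position 17:
  undo op 2 (in-shuffle, from bottom half): 17 ← 24
  undo op 1 (cut 6): 24 ← 30
So the card at position 17 came from original position 30.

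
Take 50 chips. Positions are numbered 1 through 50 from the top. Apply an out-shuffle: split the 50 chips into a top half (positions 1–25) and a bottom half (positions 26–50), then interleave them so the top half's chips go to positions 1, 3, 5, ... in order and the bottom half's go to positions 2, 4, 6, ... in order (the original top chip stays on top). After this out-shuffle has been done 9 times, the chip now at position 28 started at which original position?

Work backwards from position 28, undoing one out-shuffle at a time:
28 ← 39 ← 20 ← 35 ← 18 ← 34 ← 42 ← 46 ← 48 ← 49
So the chip now at position 28 started at position 49.

49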